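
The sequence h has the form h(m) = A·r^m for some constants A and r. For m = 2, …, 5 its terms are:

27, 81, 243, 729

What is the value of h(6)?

2187

Consecutive ratio: 81/27 = 3, and 243/81 = 3, so r = 3.
Then A·3^2 = 27 gives A = 3, and h(m) = 3·3^m.
h(6) = 3·3^6 = 2187.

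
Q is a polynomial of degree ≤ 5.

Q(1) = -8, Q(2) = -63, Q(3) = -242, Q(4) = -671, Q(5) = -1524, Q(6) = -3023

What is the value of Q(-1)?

First differences: -55, -179, -429, -853, -1499. Second differences: -124, -250, -424, -646. Third differences: -126, -174, -222. Fourth differences: -48, -48.
Level-4 differences are constant, so Q has degree 4.
Fitting a degree-4 polynomial gives Q(n) = -2n^4 - n³ - 6n² + 1.
Then Q(-1) = -6.

-6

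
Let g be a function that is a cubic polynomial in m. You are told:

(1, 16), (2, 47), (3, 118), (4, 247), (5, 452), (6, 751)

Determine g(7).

First differences: 31, 71, 129, 205, 299. Second differences: 40, 58, 76, 94. Third differences: 18, 18, 18.
Level-3 differences are constant, so g has degree 3.
Extending the table by one column gives the next first difference 411, so g(7) = 751 + 411 = 1162.

1162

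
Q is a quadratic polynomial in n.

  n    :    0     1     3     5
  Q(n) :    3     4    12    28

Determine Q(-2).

7

Write Q(n) = an² + bn + c; the 4 given values yield a linear system in the 3 coefficients.
Solving, Q(n) = n² + 3.
Then Q(-2) = 7.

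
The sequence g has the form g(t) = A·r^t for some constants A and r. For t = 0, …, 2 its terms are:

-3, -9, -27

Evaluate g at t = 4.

Consecutive ratio: -9/(-3) = 3, and -27/(-9) = 3, so r = 3.
Then A·3^0 = -3 gives A = -3, and g(t) = -3·3^t.
g(4) = -3·3^4 = -243.

-243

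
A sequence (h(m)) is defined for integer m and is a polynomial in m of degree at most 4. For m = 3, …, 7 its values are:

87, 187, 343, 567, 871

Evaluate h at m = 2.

31

Write h(m) = am^4 + bm³ + cm² + dm + e; the 5 given values yield a linear system in the 5 coefficients.
Solving, the leading coefficient vanishes, and h(m) = 2m³ + 4m² - 2m + 3.
Then h(2) = 31.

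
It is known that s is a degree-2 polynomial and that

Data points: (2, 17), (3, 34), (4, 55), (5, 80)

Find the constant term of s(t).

First differences: 17, 21, 25. Second differences: 4, 4.
Level-2 differences are constant, so s has degree 2.
Fitting a degree-2 polynomial gives s(t) = 2t² + 7t - 5.
The constant term is s(0) = -5.

-5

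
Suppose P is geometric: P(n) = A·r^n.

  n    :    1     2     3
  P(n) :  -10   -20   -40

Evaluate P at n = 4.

-80

Consecutive ratio: -20/(-10) = 2, and -40/(-20) = 2, so r = 2.
Then A·2^1 = -10 gives A = -5, and P(n) = -5·2^n.
P(4) = -5·2^4 = -80.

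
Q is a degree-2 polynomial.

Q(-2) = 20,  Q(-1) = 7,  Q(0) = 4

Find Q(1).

11

Write Q(x) = ax² + bx + c; the 3 given values yield a linear system in the 3 coefficients.
Solving, Q(x) = 5x² + 2x + 4.
Then Q(1) = 11.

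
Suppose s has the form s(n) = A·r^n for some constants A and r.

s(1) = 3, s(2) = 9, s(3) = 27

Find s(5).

Consecutive ratio: 9/3 = 3, and 27/9 = 3, so r = 3.
Then A·3^1 = 3 gives A = 1, and s(n) = 1·3^n.
s(5) = 1·3^5 = 243.

243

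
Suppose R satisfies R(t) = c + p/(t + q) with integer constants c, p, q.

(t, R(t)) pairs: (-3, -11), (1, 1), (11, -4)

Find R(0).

7

(R(t) − c)(t + q) = p for each data point; the three points give a linear system in c and q, then p follows.
Solving: c = -5, q = 1, p = 12, so R(t) = -5 + 12/(t + 1).
Then R(0) = -5 + 12/1 = 7.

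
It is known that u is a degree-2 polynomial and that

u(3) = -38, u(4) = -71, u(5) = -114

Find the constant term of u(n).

1

Write u(n) = an² + bn + c; the 3 given values yield a linear system in the 3 coefficients.
Solving, u(n) = -5n² + 2n + 1.
The constant term is u(0) = 1.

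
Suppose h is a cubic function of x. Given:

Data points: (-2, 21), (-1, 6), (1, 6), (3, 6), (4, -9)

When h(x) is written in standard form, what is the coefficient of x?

1

Write h(x) = ax³ + bx² + cx + d; the 5 given values yield a linear system in the 4 coefficients.
Solving, h(x) = -x³ + 3x² + x + 3.
The coefficient of x is 1.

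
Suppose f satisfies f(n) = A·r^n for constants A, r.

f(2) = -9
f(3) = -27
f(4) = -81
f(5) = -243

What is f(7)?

Consecutive ratio: -27/(-9) = 3, and -81/(-27) = 3, so r = 3.
Then A·3^2 = -9 gives A = -1, and f(n) = -1·3^n.
f(7) = -1·3^7 = -2187.

-2187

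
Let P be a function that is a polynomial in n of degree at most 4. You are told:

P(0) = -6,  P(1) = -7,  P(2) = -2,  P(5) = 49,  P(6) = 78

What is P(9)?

201

Write P(n) = an^4 + bn³ + cn² + dn + e; the 5 given values yield a linear system in the 5 coefficients.
Solving, the top 2 coefficients vanish, and P(n) = 3n² - 4n - 6.
Then P(9) = 201.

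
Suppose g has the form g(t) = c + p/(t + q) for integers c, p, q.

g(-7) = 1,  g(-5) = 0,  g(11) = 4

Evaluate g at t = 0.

(g(t) − c)(t + q) = p for each data point; the three points give a linear system in c and q, then p follows.
Solving: c = 3, q = 1, p = 12, so g(t) = 3 + 12/(t + 1).
Then g(0) = 3 + 12/1 = 15.

15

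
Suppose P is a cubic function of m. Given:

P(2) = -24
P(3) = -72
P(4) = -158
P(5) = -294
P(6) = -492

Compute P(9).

-1578

Write P(m) = am³ + bm² + cm + d; the 5 given values yield a linear system in the 4 coefficients.
Solving, P(m) = -2m³ - m² - 5m + 6.
Then P(9) = -1578.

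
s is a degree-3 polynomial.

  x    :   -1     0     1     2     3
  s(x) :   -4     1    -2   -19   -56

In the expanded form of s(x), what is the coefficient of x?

2

First differences: 5, -3, -17, -37. Second differences: -8, -14, -20. Third differences: -6, -6.
Level-3 differences are constant, so s has degree 3.
Fitting a degree-3 polynomial gives s(x) = -x³ - 4x² + 2x + 1.
The coefficient of x is 2.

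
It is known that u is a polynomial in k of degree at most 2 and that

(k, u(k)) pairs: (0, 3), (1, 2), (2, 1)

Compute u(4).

-1

First differences: -1, -1.
Level-1 differences are constant, so u has degree 1.
Fitting a degree-1 polynomial gives u(k) = -k + 3.
Then u(4) = -1.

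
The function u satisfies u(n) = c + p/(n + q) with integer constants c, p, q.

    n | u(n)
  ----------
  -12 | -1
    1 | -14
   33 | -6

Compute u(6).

(u(n) − c)(n + q) = p for each data point; the three points give a linear system in c and q, then p follows.
Solving: c = -5, q = 3, p = -36, so u(n) = -5 − 36/(n + 3).
Then u(6) = -5 − 36/9 = -9.

-9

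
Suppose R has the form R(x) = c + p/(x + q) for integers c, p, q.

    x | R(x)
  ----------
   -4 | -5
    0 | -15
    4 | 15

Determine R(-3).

(R(x) − c)(x + q) = p for each data point; the three points give a linear system in c and q, then p follows.
Solving: c = 0, q = -2, p = 30, so R(x) = 30/(x − 2).
Then R(-3) = 0 + 30/(-5) = -6.

-6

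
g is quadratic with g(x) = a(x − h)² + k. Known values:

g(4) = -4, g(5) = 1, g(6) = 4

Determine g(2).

-20

First differences 5, 3; second difference -2 = 2a, so a = -1.
Expanding, the x-coefficient is −2ah = 2h; matching it to the data gives h = 7, and then k = 5.
So g(x) = -1(x − 7)² + 5.
g(2) = -1·(-5)² + 5 = -20.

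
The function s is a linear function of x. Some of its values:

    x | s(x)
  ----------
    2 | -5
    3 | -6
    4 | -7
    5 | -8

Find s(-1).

First differences: -1, -1, -1.
Level-1 differences are constant, so s has degree 1.
Fitting a degree-1 polynomial gives s(x) = -x - 3.
Then s(-1) = -2.

-2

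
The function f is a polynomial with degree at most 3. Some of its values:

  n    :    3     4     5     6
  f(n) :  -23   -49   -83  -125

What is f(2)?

First differences: -26, -34, -42. Second differences: -8, -8.
Level-2 differences are constant, so f has degree 2.
Fitting a degree-2 polynomial gives f(n) = -4n² + 2n + 7.
Then f(2) = -5.

-5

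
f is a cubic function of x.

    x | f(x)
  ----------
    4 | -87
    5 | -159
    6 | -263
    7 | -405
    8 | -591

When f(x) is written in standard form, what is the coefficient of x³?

-1

Write f(x) = ax³ + bx² + cx + d; the 5 given values yield a linear system in the 4 coefficients.
Solving, f(x) = -x³ - x² - 2x + 1.
The coefficient of x³ is -1.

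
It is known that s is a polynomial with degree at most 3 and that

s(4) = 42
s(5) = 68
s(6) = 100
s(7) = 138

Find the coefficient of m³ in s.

First differences: 26, 32, 38. Second differences: 6, 6.
Level-2 differences are constant, so s has degree 2.
Fitting a degree-2 polynomial gives s(m) = 3m² - m - 2.
The coefficient of m³ is 0.

0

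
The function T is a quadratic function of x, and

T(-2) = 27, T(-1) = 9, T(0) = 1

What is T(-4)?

93

Write T(x) = ax² + bx + c; the 3 given values yield a linear system in the 3 coefficients.
Solving, T(x) = 5x² - 3x + 1.
Then T(-4) = 93.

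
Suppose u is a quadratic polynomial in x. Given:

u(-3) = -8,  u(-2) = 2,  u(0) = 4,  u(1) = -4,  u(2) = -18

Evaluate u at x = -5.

Write u(x) = ax² + bx + c; the 5 given values yield a linear system in the 3 coefficients.
Solving, u(x) = -3x² - 5x + 4.
Then u(-5) = -46.

-46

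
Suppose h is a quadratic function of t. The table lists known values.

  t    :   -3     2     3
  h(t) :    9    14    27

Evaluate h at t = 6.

Write h(t) = at² + bt + c; the 3 given values yield a linear system in the 3 coefficients.
Solving, h(t) = 2t² + 3t.
Then h(6) = 90.

90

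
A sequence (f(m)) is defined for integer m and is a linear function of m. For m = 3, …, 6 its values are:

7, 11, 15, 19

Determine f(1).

-1

First differences: 4, 4, 4.
Level-1 differences are constant, so f has degree 1.
Fitting a degree-1 polynomial gives f(m) = 4m - 5.
Then f(1) = -1.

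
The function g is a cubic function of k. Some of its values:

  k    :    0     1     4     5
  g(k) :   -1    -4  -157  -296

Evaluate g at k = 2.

Write g(k) = ak³ + bk² + ck + d; the 4 given values yield a linear system in the 4 coefficients.
Solving, g(k) = -2k³ - 2k² + k - 1.
Then g(2) = -23.

-23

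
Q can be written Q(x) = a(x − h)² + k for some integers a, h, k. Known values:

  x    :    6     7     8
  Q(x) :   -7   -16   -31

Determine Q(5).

-4

First differences -9, -15; second difference -6 = 2a, so a = -3.
Expanding, the x-coefficient is −2ah = 6h; matching it to the data gives h = 5, and then k = -4.
So Q(x) = -3(x − 5)² − 4.
Q(5) = -3·0² − 4 = -4.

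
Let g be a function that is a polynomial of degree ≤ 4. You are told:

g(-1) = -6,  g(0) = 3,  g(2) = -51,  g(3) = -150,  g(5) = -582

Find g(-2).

Write g(k) = ak^4 + bk³ + ck² + dk + e; the 5 given values yield a linear system in the 5 coefficients.
Solving, the leading coefficient vanishes, and g(k) = -3k³ - 9k² + 3k + 3.
Then g(-2) = -15.

-15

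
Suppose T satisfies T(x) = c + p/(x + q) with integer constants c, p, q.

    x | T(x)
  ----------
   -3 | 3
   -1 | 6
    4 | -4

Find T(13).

(T(x) − c)(x + q) = p for each data point; the three points give a linear system in c and q, then p follows.
Solving: c = 0, q = -1, p = -12, so T(x) = -12/(x − 1).
Then T(13) = 0 − 12/12 = -1.

-1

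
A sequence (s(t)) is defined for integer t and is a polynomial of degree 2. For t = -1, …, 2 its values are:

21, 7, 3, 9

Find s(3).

First differences: -14, -4, 6. Second differences: 10, 10.
Level-2 differences are constant, so s has degree 2.
Extending the table by one column gives the next first difference 16, so s(3) = 9 + 16 = 25.

25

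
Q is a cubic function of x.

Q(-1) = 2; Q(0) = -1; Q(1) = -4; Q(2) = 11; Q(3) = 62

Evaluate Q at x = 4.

Write Q(x) = ax³ + bx² + cx + d; the 5 given values yield a linear system in the 4 coefficients.
Solving, Q(x) = 3x³ - 6x - 1.
Then Q(4) = 167.

167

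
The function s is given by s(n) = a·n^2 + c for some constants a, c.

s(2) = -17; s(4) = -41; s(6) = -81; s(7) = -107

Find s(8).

From s(2) = -17 and s(4) = -41: 4a + c = -17 and 16a + c = -41.
Subtracting: 12a = -24, so a = -2; then c = -17 − (-2)·4 = -9.
So s(n) = -2n² − 9, and s(8) = -137.

-137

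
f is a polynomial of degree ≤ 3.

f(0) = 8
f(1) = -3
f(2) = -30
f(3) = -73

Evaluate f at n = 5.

Write f(n) = an³ + bn² + cn + d; the 4 given values yield a linear system in the 4 coefficients.
Solving, the leading coefficient vanishes, and f(n) = -8n² - 3n + 8.
Then f(5) = -207.

-207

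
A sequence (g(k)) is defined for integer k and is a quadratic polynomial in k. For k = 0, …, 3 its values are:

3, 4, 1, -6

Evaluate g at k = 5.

-32

First differences: 1, -3, -7. Second differences: -4, -4.
Level-2 differences are constant, so g has degree 2.
Fitting a degree-2 polynomial gives g(k) = -2k² + 3k + 3.
Then g(5) = -32.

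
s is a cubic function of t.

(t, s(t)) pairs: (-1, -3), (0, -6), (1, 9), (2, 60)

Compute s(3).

Write s(t) = at³ + bt² + ct + d; the 4 given values yield a linear system in the 4 coefficients.
Solving, s(t) = 3t³ + 9t² + 3t - 6.
Then s(3) = 165.

165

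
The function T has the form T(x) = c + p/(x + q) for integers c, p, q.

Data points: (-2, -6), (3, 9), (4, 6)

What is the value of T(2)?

(T(x) − c)(x + q) = p for each data point; the three points give a linear system in c and q, then p follows.
Solving: c = 0, q = -1, p = 18, so T(x) = 18/(x − 1).
Then T(2) = 0 + 18/1 = 18.

18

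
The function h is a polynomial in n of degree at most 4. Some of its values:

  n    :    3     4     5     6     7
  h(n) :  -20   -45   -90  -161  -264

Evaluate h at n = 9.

-590

Write h(n) = an^4 + bn³ + cn² + dn + e; the 5 given values yield a linear system in the 5 coefficients.
Solving, the leading coefficient vanishes, and h(n) = -n³ + 2n² - 2n - 5.
Then h(9) = -590.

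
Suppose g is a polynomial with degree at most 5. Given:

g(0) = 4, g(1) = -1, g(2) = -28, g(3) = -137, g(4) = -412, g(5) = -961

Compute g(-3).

First differences: -5, -27, -109, -275, -549. Second differences: -22, -82, -166, -274. Third differences: -60, -84, -108. Fourth differences: -24, -24.
Level-4 differences are constant, so g has degree 4.
Fitting a degree-4 polynomial gives g(k) = -k^4 - 4k³ + 8k² - 8k + 4.
Then g(-3) = 127.

127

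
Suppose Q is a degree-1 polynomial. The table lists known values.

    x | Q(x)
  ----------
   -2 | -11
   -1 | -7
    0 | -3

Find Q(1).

1

First differences: 4, 4.
Level-1 differences are constant, so Q has degree 1.
Extending the table by one column gives the next first difference 4, so Q(1) = -3 + 4 = 1.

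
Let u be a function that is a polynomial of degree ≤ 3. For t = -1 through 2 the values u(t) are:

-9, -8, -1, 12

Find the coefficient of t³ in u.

0

First differences: 1, 7, 13. Second differences: 6, 6.
Level-2 differences are constant, so u has degree 2.
Fitting a degree-2 polynomial gives u(t) = 3t² + 4t - 8.
The coefficient of t³ is 0.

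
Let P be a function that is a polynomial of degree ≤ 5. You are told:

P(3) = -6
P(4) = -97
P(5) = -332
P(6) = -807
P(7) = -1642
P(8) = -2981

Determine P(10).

First differences: -91, -235, -475, -835, -1339. Second differences: -144, -240, -360, -504. Third differences: -96, -120, -144. Fourth differences: -24, -24.
Level-4 differences are constant, so P has degree 4.
Fitting a degree-4 polynomial gives P(k) = -k^4 + 2k³ + k² + 3k + 3.
Then P(10) = -7867.

-7867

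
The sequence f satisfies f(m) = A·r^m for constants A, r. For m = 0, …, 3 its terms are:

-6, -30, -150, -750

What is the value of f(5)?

Consecutive ratio: -30/(-6) = 5, and -150/(-30) = 5, so r = 5.
Then A·5^0 = -6 gives A = -6, and f(m) = -6·5^m.
f(5) = -6·5^5 = -18750.

-18750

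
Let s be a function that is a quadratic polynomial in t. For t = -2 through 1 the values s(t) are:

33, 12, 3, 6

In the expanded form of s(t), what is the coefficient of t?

First differences: -21, -9, 3. Second differences: 12, 12.
Level-2 differences are constant, so s has degree 2.
Fitting a degree-2 polynomial gives s(t) = 6t² - 3t + 3.
The coefficient of t is -3.

-3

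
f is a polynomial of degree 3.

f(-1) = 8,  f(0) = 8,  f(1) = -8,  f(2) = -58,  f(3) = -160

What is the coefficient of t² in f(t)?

Write f(t) = at³ + bt² + ct + d; the 5 given values yield a linear system in the 4 coefficients.
Solving, f(t) = -3t³ - 8t² - 5t + 8.
The coefficient of t² is -8.

-8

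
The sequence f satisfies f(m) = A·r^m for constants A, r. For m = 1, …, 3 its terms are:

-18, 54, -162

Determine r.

Consecutive ratio: 54/(-18) = -3, and -162/54 = -3, so r = -3.
Then A·(-3)^1 = -18 gives A = 6, and f(m) = 6·(-3)^m.

-3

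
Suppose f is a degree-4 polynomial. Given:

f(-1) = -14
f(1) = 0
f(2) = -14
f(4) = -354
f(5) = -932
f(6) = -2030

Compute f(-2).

Write f(m) = am^4 + bm³ + cm² + dm + e; the 6 given values yield a linear system in the 5 coefficients.
Solving, f(m) = -2m^4 + 3m³ - 3m² + 4m - 2.
Then f(-2) = -78.

-78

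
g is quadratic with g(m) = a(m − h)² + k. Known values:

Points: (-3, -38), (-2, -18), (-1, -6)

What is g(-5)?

-102

First differences 20, 12; second difference -8 = 2a, so a = -4.
Expanding, the m-coefficient is −2ah = 8h; matching it to the data gives h = 0, and then k = -2.
So g(m) = -4(m + 0)² − 2.
g(-5) = -4·(-5)² − 2 = -102.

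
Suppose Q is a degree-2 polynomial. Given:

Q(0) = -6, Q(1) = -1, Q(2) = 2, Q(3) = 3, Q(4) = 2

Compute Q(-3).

First differences: 5, 3, 1, -1. Second differences: -2, -2, -2.
Level-2 differences are constant, so Q has degree 2.
Fitting a degree-2 polynomial gives Q(n) = -n² + 6n - 6.
Then Q(-3) = -33.

-33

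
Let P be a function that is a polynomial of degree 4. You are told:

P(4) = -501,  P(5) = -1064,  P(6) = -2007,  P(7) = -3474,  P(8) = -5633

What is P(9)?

Write P(t) = at^4 + bt³ + ct² + dt + e; the 5 given values yield a linear system in the 5 coefficients.
Solving, P(t) = -t^4 - 2t³ - 9t² + 9t - 9.
Then P(9) = -8676.

-8676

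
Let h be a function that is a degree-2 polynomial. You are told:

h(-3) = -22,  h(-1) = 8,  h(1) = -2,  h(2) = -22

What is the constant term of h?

8

Write h(k) = ak² + bk + c; the 4 given values yield a linear system in the 3 coefficients.
Solving, h(k) = -5k² - 5k + 8.
The constant term is h(0) = 8.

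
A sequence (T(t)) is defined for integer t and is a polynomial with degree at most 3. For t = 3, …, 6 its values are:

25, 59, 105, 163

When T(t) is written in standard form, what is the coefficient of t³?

0

First differences: 34, 46, 58. Second differences: 12, 12.
Level-2 differences are constant, so T has degree 2.
Fitting a degree-2 polynomial gives T(t) = 6t² - 8t - 5.
The coefficient of t³ is 0.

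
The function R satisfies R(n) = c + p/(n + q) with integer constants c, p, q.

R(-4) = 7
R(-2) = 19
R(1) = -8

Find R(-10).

(R(n) − c)(n + q) = p for each data point; the three points give a linear system in c and q, then p follows.
Solving: c = 1, q = 1, p = -18, so R(n) = 1 − 18/(n + 1).
Then R(-10) = 1 − 18/(-9) = 3.

3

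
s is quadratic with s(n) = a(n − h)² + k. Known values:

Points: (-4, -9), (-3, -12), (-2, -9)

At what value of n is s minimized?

-3

First differences -3, 3; second difference 6 = 2a, so a = 3.
Expanding, the n-coefficient is −2ah = -6h; matching it to the data gives h = -3, and then k = -12.
So s(n) = 3(n + 3)² − 12.
Hence h = -3.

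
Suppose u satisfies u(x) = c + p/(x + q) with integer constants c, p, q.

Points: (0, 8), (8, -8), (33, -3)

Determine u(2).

28

(u(x) − c)(x + q) = p for each data point; the three points give a linear system in c and q, then p follows.
Solving: c = -2, q = -3, p = -30, so u(x) = -2 − 30/(x − 3).
Then u(2) = -2 − 30/(-1) = 28.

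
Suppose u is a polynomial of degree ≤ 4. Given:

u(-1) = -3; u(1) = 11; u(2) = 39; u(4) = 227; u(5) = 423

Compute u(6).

711

Write u(k) = ak^4 + bk³ + ck² + dk + e; the 5 given values yield a linear system in the 5 coefficients.
Solving, the leading coefficient vanishes, and u(k) = 3k³ + k² + 4k + 3.
Then u(6) = 711.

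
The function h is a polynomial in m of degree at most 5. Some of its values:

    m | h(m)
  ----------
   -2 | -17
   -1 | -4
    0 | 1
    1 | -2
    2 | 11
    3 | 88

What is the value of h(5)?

746

Write h(m) = am^5 + bm^4 + cm³ + dm² + em + p; the 6 given values yield a linear system in the 6 coefficients.
Solving, the leading coefficient vanishes, and h(m) = m^4 + 2m³ - 5m² - m + 1.
Then h(5) = 746.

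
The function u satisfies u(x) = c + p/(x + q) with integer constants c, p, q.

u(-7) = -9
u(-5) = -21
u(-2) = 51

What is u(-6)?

(u(x) − c)(x + q) = p for each data point; the three points give a linear system in c and q, then p follows.
Solving: c = 3, q = 3, p = 48, so u(x) = 3 + 48/(x + 3).
Then u(-6) = 3 + 48/(-3) = -13.

-13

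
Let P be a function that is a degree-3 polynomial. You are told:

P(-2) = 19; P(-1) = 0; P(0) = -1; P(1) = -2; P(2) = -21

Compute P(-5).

First differences: -19, -1, -1, -19. Second differences: 18, 0, -18. Third differences: -18, -18.
Level-3 differences are constant, so P has degree 3.
Fitting a degree-3 polynomial gives P(m) = -3m³ + 2m - 1.
Then P(-5) = 364.

364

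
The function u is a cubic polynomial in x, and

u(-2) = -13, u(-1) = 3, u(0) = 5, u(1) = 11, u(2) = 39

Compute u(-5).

-325

First differences: 16, 2, 6, 28. Second differences: -14, 4, 22. Third differences: 18, 18.
Level-3 differences are constant, so u has degree 3.
Fitting a degree-3 polynomial gives u(x) = 3x³ + 2x² + x + 5.
Then u(-5) = -325.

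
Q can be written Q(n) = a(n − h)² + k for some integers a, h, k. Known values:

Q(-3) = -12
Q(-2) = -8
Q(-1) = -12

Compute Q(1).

-44

First differences 4, -4; second difference -8 = 2a, so a = -4.
Expanding, the n-coefficient is −2ah = 8h; matching it to the data gives h = -2, and then k = -8.
So Q(n) = -4(n + 2)² − 8.
Q(1) = -4·3² − 8 = -44.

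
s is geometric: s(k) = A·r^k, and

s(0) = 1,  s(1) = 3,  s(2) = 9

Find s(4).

81

Consecutive ratio: 3/1 = 3, and 9/3 = 3, so r = 3.
Then A·3^0 = 1 gives A = 1, and s(k) = 1·3^k.
s(4) = 1·3^4 = 81.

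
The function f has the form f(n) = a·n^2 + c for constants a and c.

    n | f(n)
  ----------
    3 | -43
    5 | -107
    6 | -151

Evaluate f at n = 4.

-71

From f(3) = -43 and f(5) = -107: 9a + c = -43 and 25a + c = -107.
Subtracting: 16a = -64, so a = -4; then c = -43 − (-4)·9 = -7.
So f(n) = -4n² − 7, and f(4) = -71.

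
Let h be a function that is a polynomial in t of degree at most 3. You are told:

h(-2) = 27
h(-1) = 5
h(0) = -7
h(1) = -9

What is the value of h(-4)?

First differences: -22, -12, -2. Second differences: 10, 10.
Level-2 differences are constant, so h has degree 2.
Fitting a degree-2 polynomial gives h(t) = 5t² - 7t - 7.
Then h(-4) = 101.

101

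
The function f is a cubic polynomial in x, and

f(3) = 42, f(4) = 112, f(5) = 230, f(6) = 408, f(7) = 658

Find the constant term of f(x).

0

First differences: 70, 118, 178, 250. Second differences: 48, 60, 72. Third differences: 12, 12.
Level-3 differences are constant, so f has degree 3.
Fitting a degree-3 polynomial gives f(x) = 2x³ - 4x.
The constant term is f(0) = 0.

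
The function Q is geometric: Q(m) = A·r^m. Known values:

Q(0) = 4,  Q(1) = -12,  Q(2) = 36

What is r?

Consecutive ratio: -12/4 = -3, and 36/(-12) = -3, so r = -3.
Then A·(-3)^0 = 4 gives A = 4, and Q(m) = 4·(-3)^m.

-3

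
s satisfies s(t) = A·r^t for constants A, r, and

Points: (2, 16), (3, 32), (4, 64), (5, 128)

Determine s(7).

512

Consecutive ratio: 32/16 = 2, and 64/32 = 2, so r = 2.
Then A·2^2 = 16 gives A = 4, and s(t) = 4·2^t.
s(7) = 4·2^7 = 512.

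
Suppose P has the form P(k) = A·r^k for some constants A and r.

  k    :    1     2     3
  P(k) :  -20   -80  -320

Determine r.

Consecutive ratio: -80/(-20) = 4, and -320/(-80) = 4, so r = 4.
Then A·4^1 = -20 gives A = -5, and P(k) = -5·4^k.

4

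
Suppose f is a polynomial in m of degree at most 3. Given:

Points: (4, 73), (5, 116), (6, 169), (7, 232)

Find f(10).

481

First differences: 43, 53, 63. Second differences: 10, 10.
Level-2 differences are constant, so f has degree 2.
Fitting a degree-2 polynomial gives f(m) = 5m² - 2m + 1.
Then f(10) = 481.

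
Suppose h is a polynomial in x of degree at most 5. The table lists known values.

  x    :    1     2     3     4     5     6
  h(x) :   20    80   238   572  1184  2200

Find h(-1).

First differences: 60, 158, 334, 612, 1016. Second differences: 98, 176, 278, 404. Third differences: 78, 102, 126. Fourth differences: 24, 24.
Level-4 differences are constant, so h has degree 4.
Fitting a degree-4 polynomial gives h(x) = x^4 + 3x³ + 6x² + 6x + 4.
Then h(-1) = 2.

2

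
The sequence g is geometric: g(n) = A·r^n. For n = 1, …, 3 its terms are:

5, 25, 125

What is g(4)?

625

Consecutive ratio: 25/5 = 5, and 125/25 = 5, so r = 5.
Then A·5^1 = 5 gives A = 1, and g(n) = 1·5^n.
g(4) = 1·5^4 = 625.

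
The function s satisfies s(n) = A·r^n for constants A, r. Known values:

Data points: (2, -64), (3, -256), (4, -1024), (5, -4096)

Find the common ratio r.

4

Consecutive ratio: -256/(-64) = 4, and -1024/(-256) = 4, so r = 4.
Then A·4^2 = -64 gives A = -4, and s(n) = -4·4^n.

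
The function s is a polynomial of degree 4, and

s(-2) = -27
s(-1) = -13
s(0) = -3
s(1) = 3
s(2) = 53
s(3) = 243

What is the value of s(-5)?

First differences: 14, 10, 6, 50, 190. Second differences: -4, -4, 44, 140. Third differences: 0, 48, 96. Fourth differences: 48, 48.
Level-4 differences are constant, so s has degree 4.
Fitting a degree-4 polynomial gives s(m) = 2m^4 + 4m³ - 4m² + 4m - 3.
Then s(-5) = 627.

627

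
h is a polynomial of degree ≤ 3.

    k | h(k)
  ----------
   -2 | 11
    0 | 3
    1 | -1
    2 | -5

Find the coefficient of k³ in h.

0

Write h(k) = ak³ + bk² + ck + d; the 4 given values yield a linear system in the 4 coefficients.
Solving, the top 2 coefficients vanish, and h(k) = -4k + 3.
The coefficient of k³ is 0.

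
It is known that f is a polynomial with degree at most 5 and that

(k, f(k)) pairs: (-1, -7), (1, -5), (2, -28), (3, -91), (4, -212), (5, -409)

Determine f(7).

-1103

Write f(k) = ak^5 + bk^4 + ck³ + dk² + ek + p; the 6 given values yield a linear system in the 6 coefficients.
Solving, the top 2 coefficients vanish, and f(k) = -3k³ - 2k² + 4k - 4.
Then f(7) = -1103.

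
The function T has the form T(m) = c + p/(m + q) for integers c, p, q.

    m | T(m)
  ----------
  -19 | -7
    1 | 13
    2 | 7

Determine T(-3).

(T(m) − c)(m + q) = p for each data point; the three points give a linear system in c and q, then p follows.
Solving: c = -5, q = 1, p = 36, so T(m) = -5 + 36/(m + 1).
Then T(-3) = -5 + 36/(-2) = -23.

-23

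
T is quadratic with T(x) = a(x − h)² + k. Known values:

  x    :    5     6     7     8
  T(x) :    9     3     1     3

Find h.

First differences -6, -2, 2; second difference 4 = 2a, so a = 2.
Expanding, the x-coefficient is −2ah = -4h; matching it to the data gives h = 7, and then k = 1.
So T(x) = 2(x − 7)² + 1.
Hence h = 7.

7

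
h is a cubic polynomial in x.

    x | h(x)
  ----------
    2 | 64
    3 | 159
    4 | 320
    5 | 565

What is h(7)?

1379

Write h(x) = ax³ + bx² + cx + d; the 4 given values yield a linear system in the 4 coefficients.
Solving, h(x) = 3x³ + 6x² + 8x.
Then h(7) = 1379.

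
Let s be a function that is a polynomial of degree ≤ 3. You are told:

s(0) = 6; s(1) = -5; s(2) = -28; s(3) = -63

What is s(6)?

First differences: -11, -23, -35. Second differences: -12, -12.
Level-2 differences are constant, so s has degree 2.
Fitting a degree-2 polynomial gives s(x) = -6x² - 5x + 6.
Then s(6) = -240.

-240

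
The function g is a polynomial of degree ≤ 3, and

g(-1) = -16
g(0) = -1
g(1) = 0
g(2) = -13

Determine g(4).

-81

First differences: 15, 1, -13. Second differences: -14, -14.
Level-2 differences are constant, so g has degree 2.
Fitting a degree-2 polynomial gives g(t) = -7t² + 8t - 1.
Then g(4) = -81.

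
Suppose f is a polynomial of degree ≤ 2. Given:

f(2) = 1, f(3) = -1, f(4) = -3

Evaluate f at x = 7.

First differences: -2, -2.
Level-1 differences are constant, so f has degree 1.
Fitting a degree-1 polynomial gives f(x) = -2x + 5.
Then f(7) = -9.

-9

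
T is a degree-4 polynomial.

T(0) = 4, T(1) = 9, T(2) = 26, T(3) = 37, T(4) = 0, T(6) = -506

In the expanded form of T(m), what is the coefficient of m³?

Write T(m) = am^4 + bm³ + cm² + dm + e; the 6 given values yield a linear system in the 5 coefficients.
Solving, T(m) = -m^4 + 3m³ + 4m² - m + 4.
The coefficient of m³ is 3.

3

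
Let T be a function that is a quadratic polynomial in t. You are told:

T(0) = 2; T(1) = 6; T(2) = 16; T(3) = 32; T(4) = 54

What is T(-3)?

Write T(t) = at² + bt + c; the 5 given values yield a linear system in the 3 coefficients.
Solving, T(t) = 3t² + t + 2.
Then T(-3) = 26.

26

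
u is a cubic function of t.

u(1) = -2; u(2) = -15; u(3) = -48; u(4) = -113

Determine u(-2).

37

Write u(t) = at³ + bt² + ct + d; the 4 given values yield a linear system in the 4 coefficients.
Solving, u(t) = -2t³ + 2t² - 5t + 3.
Then u(-2) = 37.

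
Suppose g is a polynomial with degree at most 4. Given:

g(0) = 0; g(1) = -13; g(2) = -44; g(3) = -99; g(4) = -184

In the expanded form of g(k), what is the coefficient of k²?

First differences: -13, -31, -55, -85. Second differences: -18, -24, -30. Third differences: -6, -6.
Level-3 differences are constant, so g has degree 3.
Fitting a degree-3 polynomial gives g(k) = -k³ - 6k² - 6k.
The coefficient of k² is -6.

-6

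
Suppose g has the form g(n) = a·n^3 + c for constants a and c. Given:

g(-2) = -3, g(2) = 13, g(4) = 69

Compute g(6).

221

From g(-2) = -3 and g(2) = 13: -8a + c = -3 and 8a + c = 13.
Subtracting: 16a = 16, so a = 1; then c = -3 − 1·(-8) = 5.
So g(n) = 1n³ + 5, and g(6) = 221.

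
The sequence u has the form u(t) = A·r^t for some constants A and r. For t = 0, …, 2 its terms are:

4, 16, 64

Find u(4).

Consecutive ratio: 16/4 = 4, and 64/16 = 4, so r = 4.
Then A·4^0 = 4 gives A = 4, and u(t) = 4·4^t.
u(4) = 4·4^4 = 1024.

1024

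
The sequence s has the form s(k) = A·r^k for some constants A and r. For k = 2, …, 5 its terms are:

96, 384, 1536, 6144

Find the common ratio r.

4

Consecutive ratio: 384/96 = 4, and 1536/384 = 4, so r = 4.
Then A·4^2 = 96 gives A = 6, and s(k) = 6·4^k.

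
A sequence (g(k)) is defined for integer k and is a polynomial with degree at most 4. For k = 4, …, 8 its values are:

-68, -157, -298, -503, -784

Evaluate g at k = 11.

First differences: -89, -141, -205, -281. Second differences: -52, -64, -76. Third differences: -12, -12.
Level-3 differences are constant, so g has degree 3.
Fitting a degree-3 polynomial gives g(k) = -2k³ + 4k² - 3k + 8.
Then g(11) = -2203.

-2203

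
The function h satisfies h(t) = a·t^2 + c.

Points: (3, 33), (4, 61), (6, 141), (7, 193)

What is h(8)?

From h(3) = 33 and h(4) = 61: 9a + c = 33 and 16a + c = 61.
Subtracting: 7a = 28, so a = 4; then c = 33 − 4·9 = -3.
So h(t) = 4t² − 3, and h(8) = 253.

253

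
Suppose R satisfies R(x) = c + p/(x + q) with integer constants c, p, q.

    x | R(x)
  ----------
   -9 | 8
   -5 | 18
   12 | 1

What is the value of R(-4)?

(R(x) − c)(x + q) = p for each data point; the three points give a linear system in c and q, then p follows.
Solving: c = 3, q = 3, p = -30, so R(x) = 3 − 30/(x + 3).
Then R(-4) = 3 − 30/(-1) = 33.

33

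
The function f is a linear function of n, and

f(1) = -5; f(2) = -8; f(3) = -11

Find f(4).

-14

Write f(n) = an + b; the 3 given values yield a linear system in the 2 coefficients.
Solving, f(n) = -3n - 2.
Then f(4) = -14.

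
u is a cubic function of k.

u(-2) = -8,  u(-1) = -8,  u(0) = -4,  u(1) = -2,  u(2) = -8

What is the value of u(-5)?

Write u(k) = ak³ + bk² + ck + d; the 5 given values yield a linear system in the 4 coefficients.
Solving, u(k) = -k³ - k² + 4k - 4.
Then u(-5) = 76.

76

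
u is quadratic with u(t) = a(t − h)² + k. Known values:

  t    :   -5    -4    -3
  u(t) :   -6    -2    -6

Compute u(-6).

First differences 4, -4; second difference -8 = 2a, so a = -4.
Expanding, the t-coefficient is −2ah = 8h; matching it to the data gives h = -4, and then k = -2.
So u(t) = -4(t + 4)² − 2.
u(-6) = -4·(-2)² − 2 = -18.

-18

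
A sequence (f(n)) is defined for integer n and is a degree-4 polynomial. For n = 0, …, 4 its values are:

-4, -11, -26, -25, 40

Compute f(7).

Write f(n) = an^4 + bn³ + cn² + dn + e; the 5 given values yield a linear system in the 5 coefficients.
Solving, f(n) = n^4 - 2n³ - 5n² - n - 4.
Then f(7) = 1459.

1459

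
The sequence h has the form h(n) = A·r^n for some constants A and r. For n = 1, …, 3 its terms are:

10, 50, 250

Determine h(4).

Consecutive ratio: 50/10 = 5, and 250/50 = 5, so r = 5.
Then A·5^1 = 10 gives A = 2, and h(n) = 2·5^n.
h(4) = 2·5^4 = 1250.

1250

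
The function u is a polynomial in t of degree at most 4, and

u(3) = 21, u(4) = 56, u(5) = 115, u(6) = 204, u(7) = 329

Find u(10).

980

First differences: 35, 59, 89, 125. Second differences: 24, 30, 36. Third differences: 6, 6.
Level-3 differences are constant, so u has degree 3.
Fitting a degree-3 polynomial gives u(t) = t³ - 2t.
Then u(10) = 980.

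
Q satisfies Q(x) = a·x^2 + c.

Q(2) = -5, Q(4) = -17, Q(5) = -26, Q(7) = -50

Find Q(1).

-2

From Q(2) = -5 and Q(4) = -17: 4a + c = -5 and 16a + c = -17.
Subtracting: 12a = -12, so a = -1; then c = -5 − (-1)·4 = -1.
So Q(x) = -1x² − 1, and Q(1) = -2.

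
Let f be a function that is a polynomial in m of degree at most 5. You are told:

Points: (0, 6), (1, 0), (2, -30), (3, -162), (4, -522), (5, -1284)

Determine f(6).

Write f(m) = am^5 + bm^4 + cm³ + dm² + em + p; the 6 given values yield a linear system in the 6 coefficients.
Solving, the leading coefficient vanishes, and f(m) = -2m^4 - m³ + 5m² - 8m + 6.
Then f(6) = -2670.

-2670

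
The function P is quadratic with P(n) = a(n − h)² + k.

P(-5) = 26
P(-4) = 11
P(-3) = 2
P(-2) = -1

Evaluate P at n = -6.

47

First differences -15, -9, -3; second difference 6 = 2a, so a = 3.
Expanding, the n-coefficient is −2ah = -6h; matching it to the data gives h = -2, and then k = -1.
So P(n) = 3(n + 2)² − 1.
P(-6) = 3·(-4)² − 1 = 47.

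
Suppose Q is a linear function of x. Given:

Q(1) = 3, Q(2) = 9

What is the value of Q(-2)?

-15

Write Q(x) = ax + b; the 2 given values yield a linear system in the 2 coefficients.
Solving, Q(x) = 6x - 3.
Then Q(-2) = -15.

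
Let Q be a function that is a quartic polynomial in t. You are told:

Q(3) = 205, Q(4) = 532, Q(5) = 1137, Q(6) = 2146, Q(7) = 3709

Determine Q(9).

9217

Write Q(t) = at^4 + bt³ + ct² + dt + e; the 5 given values yield a linear system in the 5 coefficients.
Solving, Q(t) = t^4 + 3t³ + 6t² - t - 8.
Then Q(9) = 9217.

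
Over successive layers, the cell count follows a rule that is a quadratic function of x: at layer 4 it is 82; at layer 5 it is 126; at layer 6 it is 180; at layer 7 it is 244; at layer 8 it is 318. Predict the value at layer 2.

24

Write the value at x as f(x).
First differences: 44, 54, 64, 74. Second differences: 10, 10, 10.
Level-2 differences are constant, so f has degree 2.
Fitting a degree-2 polynomial gives f(x) = 5x² - x + 6.
Then f(2) = 24.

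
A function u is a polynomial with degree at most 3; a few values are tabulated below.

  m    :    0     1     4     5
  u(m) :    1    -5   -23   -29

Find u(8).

-47

Write u(m) = am³ + bm² + cm + d; the 4 given values yield a linear system in the 4 coefficients.
Solving, the top 2 coefficients vanish, and u(m) = -6m + 1.
Then u(8) = -47.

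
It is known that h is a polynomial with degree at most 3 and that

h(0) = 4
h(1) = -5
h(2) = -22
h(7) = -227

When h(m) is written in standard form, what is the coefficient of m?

Write h(m) = am³ + bm² + cm + d; the 4 given values yield a linear system in the 4 coefficients.
Solving, the leading coefficient vanishes, and h(m) = -4m² - 5m + 4.
The coefficient of m is -5.

-5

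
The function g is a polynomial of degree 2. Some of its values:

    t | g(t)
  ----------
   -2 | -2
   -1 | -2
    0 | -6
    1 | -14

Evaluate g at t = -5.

Write g(t) = at² + bt + c; the 4 given values yield a linear system in the 3 coefficients.
Solving, g(t) = -2t² - 6t - 6.
Then g(-5) = -26.

-26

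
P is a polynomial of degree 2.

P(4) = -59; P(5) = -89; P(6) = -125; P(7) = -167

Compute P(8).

-215

First differences: -30, -36, -42. Second differences: -6, -6.
Level-2 differences are constant, so P has degree 2.
Fitting a degree-2 polynomial gives P(n) = -3n² - 3n + 1.
Then P(8) = -215.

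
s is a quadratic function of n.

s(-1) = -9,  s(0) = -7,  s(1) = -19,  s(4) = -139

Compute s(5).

Write s(n) = an² + bn + c; the 4 given values yield a linear system in the 3 coefficients.
Solving, s(n) = -7n² - 5n - 7.
Then s(5) = -207.

-207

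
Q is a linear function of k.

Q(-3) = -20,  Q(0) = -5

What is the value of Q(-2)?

-15

Write Q(k) = ak + b; the 2 given values yield a linear system in the 2 coefficients.
Solving, Q(k) = 5k - 5.
Then Q(-2) = -15.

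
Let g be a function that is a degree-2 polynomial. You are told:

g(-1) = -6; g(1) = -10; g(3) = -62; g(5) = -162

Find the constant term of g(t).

Write g(t) = at² + bt + c; the 4 given values yield a linear system in the 3 coefficients.
Solving, g(t) = -6t² - 2t - 2.
The constant term is g(0) = -2.

-2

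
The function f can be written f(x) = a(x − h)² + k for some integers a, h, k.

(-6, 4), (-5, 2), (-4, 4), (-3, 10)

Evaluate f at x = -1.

34

First differences -2, 2, 6; second difference 4 = 2a, so a = 2.
Expanding, the x-coefficient is −2ah = -4h; matching it to the data gives h = -5, and then k = 2.
So f(x) = 2(x + 5)² + 2.
f(-1) = 2·4² + 2 = 34.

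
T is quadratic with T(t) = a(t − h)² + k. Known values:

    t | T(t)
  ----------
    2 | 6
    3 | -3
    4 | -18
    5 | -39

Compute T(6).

First differences -9, -15, -21; second difference -6 = 2a, so a = -3.
Expanding, the t-coefficient is −2ah = 6h; matching it to the data gives h = 1, and then k = 9.
So T(t) = -3(t − 1)² + 9.
T(6) = -3·5² + 9 = -66.

-66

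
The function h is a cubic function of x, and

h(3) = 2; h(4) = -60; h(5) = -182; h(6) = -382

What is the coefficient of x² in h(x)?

6

Write h(x) = ax³ + bx² + cx + d; the 4 given values yield a linear system in the 4 coefficients.
Solving, h(x) = -3x³ + 6x² + 7x + 8.
The coefficient of x² is 6.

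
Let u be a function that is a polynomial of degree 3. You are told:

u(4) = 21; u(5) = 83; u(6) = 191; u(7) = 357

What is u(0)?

Write u(t) = at³ + bt² + ct + d; the 4 given values yield a linear system in the 4 coefficients.
Solving, u(t) = 2t³ - 7t² + 3t - 7.
The constant term is u(0) = -7.

-7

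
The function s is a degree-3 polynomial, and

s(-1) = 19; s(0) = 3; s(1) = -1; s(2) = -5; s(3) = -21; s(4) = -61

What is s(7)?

-445

Write s(n) = an³ + bn² + cn + d; the 6 given values yield a linear system in the 4 coefficients.
Solving, s(n) = -2n³ + 6n² - 8n + 3.
Then s(7) = -445.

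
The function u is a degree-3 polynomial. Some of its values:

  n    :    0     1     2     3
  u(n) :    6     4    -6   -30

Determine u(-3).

24

Write u(n) = an³ + bn² + cn + d; the 4 given values yield a linear system in the 4 coefficients.
Solving, u(n) = -n³ - n² + 6.
Then u(-3) = 24.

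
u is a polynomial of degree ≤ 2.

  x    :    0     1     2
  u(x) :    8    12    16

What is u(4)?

24

First differences: 4, 4.
Level-1 differences are constant, so u has degree 1.
Fitting a degree-1 polynomial gives u(x) = 4x + 8.
Then u(4) = 24.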